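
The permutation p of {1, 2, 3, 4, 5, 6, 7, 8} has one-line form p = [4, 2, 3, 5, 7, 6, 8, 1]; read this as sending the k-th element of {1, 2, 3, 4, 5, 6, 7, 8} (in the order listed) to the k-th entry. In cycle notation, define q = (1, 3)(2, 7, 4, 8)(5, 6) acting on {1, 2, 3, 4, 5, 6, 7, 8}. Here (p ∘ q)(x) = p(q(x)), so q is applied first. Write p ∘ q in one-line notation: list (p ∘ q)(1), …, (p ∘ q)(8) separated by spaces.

For each element, apply q then p: 1 → 3 → 3; 2 → 7 → 8; 3 → 1 → 4; 4 → 8 → 1; 5 → 6 → 6; 6 → 5 → 7; 7 → 4 → 5; 8 → 2 → 2.
Collecting the images, p ∘ q = [3 8 4 1 6 7 5 2].

3 8 4 1 6 7 5 2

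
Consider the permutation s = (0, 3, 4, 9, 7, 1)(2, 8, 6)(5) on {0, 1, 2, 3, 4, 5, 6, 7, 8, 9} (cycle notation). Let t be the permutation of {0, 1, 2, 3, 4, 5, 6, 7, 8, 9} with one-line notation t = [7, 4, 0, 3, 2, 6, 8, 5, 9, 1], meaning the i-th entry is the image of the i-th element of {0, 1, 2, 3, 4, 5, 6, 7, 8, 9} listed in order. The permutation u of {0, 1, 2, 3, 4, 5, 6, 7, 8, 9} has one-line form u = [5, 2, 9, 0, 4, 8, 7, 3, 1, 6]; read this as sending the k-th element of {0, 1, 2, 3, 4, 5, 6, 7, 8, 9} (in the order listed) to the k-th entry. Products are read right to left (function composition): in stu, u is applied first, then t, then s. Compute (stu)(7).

4

Apply the permutations in order: u(7) = 3, then t(3) = 3, then s(3) = 4. So (stu)(7) = 4.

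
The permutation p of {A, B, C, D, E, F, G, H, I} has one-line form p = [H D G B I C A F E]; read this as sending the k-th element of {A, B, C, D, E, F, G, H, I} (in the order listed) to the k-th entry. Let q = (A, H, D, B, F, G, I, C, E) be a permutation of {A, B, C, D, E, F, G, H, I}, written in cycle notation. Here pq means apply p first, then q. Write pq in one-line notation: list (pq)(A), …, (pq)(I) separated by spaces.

D B I F C E H G A

For each element, apply p then q: A → H → D; B → D → B; C → G → I; D → B → F; E → I → C; F → C → E; G → A → H; H → F → G; I → E → A.
So pq in one-line form is D B I F C E H G A.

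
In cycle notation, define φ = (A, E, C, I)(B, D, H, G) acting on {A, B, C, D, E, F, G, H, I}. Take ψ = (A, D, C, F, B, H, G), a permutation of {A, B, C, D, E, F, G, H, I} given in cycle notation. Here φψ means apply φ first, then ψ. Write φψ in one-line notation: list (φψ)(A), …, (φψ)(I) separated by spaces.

E C I G F B H A D

For each element, apply φ then ψ: A → E → E; B → D → C; C → I → I; D → H → G; E → C → F; F → F → B; G → B → H; H → G → A; I → A → D.
Collecting the images, φψ = [E C I G F B H A D].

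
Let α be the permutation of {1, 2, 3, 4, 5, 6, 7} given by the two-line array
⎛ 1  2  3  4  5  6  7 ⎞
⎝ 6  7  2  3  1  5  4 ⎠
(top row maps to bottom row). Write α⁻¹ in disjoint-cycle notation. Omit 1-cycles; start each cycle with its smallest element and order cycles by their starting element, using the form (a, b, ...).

(1, 5, 6)(2, 3, 4, 7)

First write α in disjoint cycles: (1, 6, 5)(2, 7, 4, 3).
Reversing each cycle (and rotating so the smallest element leads) gives α⁻¹ = (1, 5, 6)(2, 3, 4, 7).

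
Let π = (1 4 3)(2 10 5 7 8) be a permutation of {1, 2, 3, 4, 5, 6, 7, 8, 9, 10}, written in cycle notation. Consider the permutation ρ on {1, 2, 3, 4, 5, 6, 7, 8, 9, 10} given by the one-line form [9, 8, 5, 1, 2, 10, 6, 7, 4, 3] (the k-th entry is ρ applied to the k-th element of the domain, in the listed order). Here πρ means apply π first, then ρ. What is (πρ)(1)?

First apply π: π(1) = 4, then ρ(4) = 1. Thus (πρ)(1) = 1.

1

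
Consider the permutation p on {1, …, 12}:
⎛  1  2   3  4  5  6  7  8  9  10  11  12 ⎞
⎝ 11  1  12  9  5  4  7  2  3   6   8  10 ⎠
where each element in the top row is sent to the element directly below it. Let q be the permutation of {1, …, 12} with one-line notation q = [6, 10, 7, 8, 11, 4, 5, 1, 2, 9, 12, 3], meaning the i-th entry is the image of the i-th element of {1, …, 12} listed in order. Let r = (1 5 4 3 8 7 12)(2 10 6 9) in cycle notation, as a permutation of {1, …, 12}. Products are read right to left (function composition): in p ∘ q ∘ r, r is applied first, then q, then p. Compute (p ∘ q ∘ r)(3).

(p ∘ q ∘ r)(3) = p(q(r(3))). r(3) = 8, then q(8) = 1, then p(1) = 11, so the result is 11.

11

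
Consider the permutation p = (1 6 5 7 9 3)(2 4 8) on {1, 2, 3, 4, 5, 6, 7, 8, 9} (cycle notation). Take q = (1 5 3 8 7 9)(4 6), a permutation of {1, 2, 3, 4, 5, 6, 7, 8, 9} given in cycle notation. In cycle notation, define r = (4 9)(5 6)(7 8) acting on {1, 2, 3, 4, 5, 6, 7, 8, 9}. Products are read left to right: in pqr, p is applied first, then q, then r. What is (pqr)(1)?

Chase 1: p(1) = 6; q(6) = 4; r(4) = 9. Hence (pqr)(1) = 9.

9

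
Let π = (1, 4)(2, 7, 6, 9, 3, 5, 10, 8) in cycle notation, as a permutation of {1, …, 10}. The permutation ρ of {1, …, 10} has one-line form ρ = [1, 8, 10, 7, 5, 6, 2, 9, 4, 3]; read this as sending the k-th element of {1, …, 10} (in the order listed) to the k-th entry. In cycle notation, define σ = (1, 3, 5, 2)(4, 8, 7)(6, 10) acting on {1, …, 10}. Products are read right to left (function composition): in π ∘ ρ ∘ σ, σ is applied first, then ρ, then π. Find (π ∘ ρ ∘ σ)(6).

Apply the permutations in order: σ(6) = 10, then ρ(10) = 3, then π(3) = 5. So (π ∘ ρ ∘ σ)(6) = 5.

5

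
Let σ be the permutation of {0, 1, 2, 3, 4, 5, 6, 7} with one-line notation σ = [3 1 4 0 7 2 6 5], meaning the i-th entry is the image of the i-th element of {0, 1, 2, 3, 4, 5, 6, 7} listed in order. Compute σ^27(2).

5

Tracing 2 → 4 → … returns to 2 after 4 steps, so 2 lies in a 4-cycle (2, 4, 7, 5).
On a 4-cycle, σ^4 is the identity, so σ^27 = σ^3 there (27 ≡ 3 mod 4).
Stepping 3 places around the cycle: 2 → 4 → 7 → 5.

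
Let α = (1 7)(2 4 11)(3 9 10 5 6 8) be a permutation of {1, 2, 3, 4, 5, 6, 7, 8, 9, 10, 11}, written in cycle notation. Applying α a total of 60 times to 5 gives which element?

5 lies in the 6-cycle (3 9 10 5 6 8).
Since the cycle has length 6, α^60 acts on it the same as α^0 (60 mod 6 = 0).
So α^60(5) = 5.

5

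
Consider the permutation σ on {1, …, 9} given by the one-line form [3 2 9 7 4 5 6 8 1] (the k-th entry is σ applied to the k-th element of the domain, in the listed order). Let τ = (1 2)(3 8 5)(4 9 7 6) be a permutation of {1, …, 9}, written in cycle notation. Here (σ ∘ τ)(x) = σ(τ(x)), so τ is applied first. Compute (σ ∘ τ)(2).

3

τ(2) = 1, then σ(1) = 3; composing gives (σ ∘ τ)(2) = 3.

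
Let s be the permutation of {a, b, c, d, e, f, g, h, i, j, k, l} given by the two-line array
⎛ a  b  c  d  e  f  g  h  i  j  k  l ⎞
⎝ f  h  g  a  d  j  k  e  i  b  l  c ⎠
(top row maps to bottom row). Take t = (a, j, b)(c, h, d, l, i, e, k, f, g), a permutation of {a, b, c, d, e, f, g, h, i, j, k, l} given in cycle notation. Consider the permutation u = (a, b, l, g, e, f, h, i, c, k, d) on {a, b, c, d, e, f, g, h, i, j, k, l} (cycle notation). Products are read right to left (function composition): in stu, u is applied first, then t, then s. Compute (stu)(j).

Chase j: u(j) = j; t(j) = b; s(b) = h. Hence (stu)(j) = h.

h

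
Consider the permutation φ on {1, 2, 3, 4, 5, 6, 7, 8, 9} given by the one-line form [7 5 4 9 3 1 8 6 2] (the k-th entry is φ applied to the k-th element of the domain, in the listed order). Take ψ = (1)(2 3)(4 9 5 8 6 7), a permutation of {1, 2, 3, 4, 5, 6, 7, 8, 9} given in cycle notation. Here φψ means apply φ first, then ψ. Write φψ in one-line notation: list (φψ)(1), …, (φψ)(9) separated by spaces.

4 8 9 5 2 1 6 7 3

Chase each element through φ then ψ: 1 → 7 → 4; 2 → 5 → 8; 3 → 4 → 9; 4 → 9 → 5; 5 → 3 → 2; 6 → 1 → 1; 7 → 8 → 6; 8 → 6 → 7; 9 → 2 → 3.
So φψ in one-line form is 4 8 9 5 2 1 6 7 3.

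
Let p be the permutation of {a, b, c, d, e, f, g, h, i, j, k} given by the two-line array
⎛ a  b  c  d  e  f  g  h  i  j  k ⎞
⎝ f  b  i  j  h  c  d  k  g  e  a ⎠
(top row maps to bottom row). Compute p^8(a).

h

Tracing a → f → … returns to a after 10 steps, so a lies in a 10-cycle (a f c i g d j e h k).
Advancing 8 steps from a: a → f → c → i → g → d → j → e → h.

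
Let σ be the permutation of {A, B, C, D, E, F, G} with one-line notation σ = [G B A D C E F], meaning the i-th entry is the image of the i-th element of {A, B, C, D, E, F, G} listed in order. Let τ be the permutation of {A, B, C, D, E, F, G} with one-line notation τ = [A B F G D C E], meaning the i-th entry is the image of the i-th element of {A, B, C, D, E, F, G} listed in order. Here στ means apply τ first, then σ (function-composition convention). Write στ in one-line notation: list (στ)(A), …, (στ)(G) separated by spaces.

(στ)(x) = σ(τ(x)). Computing each image: σ(τ(A)) = σ(A) = G, σ(τ(B)) = σ(B) = B, σ(τ(C)) = σ(F) = E, σ(τ(D)) = σ(G) = F, σ(τ(E)) = σ(D) = D, σ(τ(F)) = σ(C) = A, σ(τ(G)) = σ(E) = C.
Hence στ = [G B E F D A C].

G B E F D A C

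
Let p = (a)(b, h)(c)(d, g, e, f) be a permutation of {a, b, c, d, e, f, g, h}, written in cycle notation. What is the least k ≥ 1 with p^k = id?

The cycle type of p is (4, 2, 1, 1).
Since disjoint cycles commute, ord(p) = lcm(4, 2) = 4.

4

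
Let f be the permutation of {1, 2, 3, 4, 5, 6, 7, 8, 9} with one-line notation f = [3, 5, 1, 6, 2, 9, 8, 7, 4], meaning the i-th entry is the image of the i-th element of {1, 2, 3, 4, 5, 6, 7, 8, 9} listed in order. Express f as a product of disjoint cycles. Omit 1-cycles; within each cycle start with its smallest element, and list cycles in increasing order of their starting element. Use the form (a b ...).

(1 3)(2 5)(4 6 9)(7 8)

Iterating f from 1 gives 1 → 3 → 1; that is the 2-cycle (1 3).
Repeating from the next unused element and collecting all non-trivial cycles gives (1 3)(2 5)(4 6 9)(7 8).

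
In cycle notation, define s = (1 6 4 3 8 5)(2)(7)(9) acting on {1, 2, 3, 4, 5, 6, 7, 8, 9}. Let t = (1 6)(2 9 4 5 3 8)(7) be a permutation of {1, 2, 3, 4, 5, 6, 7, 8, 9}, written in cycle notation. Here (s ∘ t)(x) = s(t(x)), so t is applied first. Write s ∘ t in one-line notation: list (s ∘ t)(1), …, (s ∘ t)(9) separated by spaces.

4 9 5 1 8 6 7 2 3

For each element, apply t then s: 1 → 6 → 4; 2 → 9 → 9; 3 → 8 → 5; 4 → 5 → 1; 5 → 3 → 8; 6 → 1 → 6; 7 → 7 → 7; 8 → 2 → 2; 9 → 4 → 3.
Collecting the images, s ∘ t = [4 9 5 1 8 6 7 2 3].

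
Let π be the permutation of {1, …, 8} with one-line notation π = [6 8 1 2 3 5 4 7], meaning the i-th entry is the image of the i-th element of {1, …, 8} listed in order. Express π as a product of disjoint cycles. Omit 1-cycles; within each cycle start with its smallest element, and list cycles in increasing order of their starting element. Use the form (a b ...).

(1 6 5 3)(2 8 7 4)

From 1: 1 → 6 → 5 → 3 → 1, closing the cycle (1 6 5 3).
Repeating from the next unused element and collecting all non-trivial cycles gives (1 6 5 3)(2 8 7 4).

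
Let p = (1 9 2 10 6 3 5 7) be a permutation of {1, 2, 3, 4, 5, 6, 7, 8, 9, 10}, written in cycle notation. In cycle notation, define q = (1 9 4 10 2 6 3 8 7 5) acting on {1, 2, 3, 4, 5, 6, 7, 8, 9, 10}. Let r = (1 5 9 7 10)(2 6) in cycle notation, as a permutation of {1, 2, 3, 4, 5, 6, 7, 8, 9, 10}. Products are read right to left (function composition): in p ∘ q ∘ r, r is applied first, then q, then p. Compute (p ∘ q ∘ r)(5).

4

(p ∘ q ∘ r)(5) = p(q(r(5))). r(5) = 9, then q(9) = 4, then p(4) = 4, so the result is 4.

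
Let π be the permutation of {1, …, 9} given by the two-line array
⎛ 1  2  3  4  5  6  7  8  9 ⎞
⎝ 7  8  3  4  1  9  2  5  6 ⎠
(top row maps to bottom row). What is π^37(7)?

8

Tracing 7 → 2 → … returns to 7 after 5 steps, so 7 lies in a 5-cycle (1, 7, 2, 8, 5).
Powers repeat with period 5 on this cycle, and 37 mod 5 = 2, so π^37(7) = π^2(7).
Advancing 2 steps from 7: 7 → 2 → 8.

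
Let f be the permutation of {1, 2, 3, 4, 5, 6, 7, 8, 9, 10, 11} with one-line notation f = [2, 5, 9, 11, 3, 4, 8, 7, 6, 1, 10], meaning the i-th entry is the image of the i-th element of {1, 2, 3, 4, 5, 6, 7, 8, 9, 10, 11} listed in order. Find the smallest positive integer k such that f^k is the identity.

18

Decomposing into disjoint cycles gives cycle lengths 9, 2.
Since disjoint cycles commute, ord(f) = lcm(9, 2) = 18.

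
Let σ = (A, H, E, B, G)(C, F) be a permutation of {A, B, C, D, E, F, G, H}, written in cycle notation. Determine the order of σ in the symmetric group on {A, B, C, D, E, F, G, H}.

The cycle type of σ is (5, 2, 1).
Since disjoint cycles commute, ord(σ) = lcm(5, 2) = 10.

10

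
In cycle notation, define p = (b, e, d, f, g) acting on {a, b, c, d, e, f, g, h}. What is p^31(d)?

d lies in the 5-cycle (b, e, d, f, g).
On a 5-cycle, p^5 is the identity, so p^31 = p^1 there (31 ≡ 1 mod 5).
Stepping 1 place around the cycle: d → f.

f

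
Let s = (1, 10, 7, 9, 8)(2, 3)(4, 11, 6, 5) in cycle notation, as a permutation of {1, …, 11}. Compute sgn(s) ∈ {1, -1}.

1

The cycle lengths are 5, 4, 2.
A cycle of length ℓ contributes ℓ−1 transpositions, so s is a product of 4 + 3 + 1 = 8 transpositions — even.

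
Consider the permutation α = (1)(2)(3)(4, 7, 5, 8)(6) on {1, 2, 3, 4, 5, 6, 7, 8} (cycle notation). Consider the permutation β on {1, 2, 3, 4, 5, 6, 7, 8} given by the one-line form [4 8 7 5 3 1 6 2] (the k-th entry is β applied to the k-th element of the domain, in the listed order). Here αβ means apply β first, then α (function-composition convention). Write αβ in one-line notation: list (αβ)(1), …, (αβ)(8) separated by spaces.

For each element, apply β then α: 1 → 4 → 7; 2 → 8 → 4; 3 → 7 → 5; 4 → 5 → 8; 5 → 3 → 3; 6 → 1 → 1; 7 → 6 → 6; 8 → 2 → 2.
Collecting the images, αβ = [7 4 5 8 3 1 6 2].

7 4 5 8 3 1 6 2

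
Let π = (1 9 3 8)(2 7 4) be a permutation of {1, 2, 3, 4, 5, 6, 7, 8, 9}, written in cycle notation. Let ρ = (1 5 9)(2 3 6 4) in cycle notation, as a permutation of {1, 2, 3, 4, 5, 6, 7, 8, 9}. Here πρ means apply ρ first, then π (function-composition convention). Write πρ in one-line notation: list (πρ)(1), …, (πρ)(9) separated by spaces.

5 8 6 7 3 2 4 1 9

For each element, apply ρ then π: 1 → 5 → 5; 2 → 3 → 8; 3 → 6 → 6; 4 → 2 → 7; 5 → 9 → 3; 6 → 4 → 2; 7 → 7 → 4; 8 → 8 → 1; 9 → 1 → 9.
Collecting the images, πρ = [5 8 6 7 3 2 4 1 9].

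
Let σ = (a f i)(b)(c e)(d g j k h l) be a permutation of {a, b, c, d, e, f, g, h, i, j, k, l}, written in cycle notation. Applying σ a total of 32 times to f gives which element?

f lies in the 3-cycle (a f i).
Powers repeat with period 3 on this cycle, and 32 mod 3 = 2, so σ^32(f) = σ^2(f).
Advancing 2 steps from f: f → i → a.

a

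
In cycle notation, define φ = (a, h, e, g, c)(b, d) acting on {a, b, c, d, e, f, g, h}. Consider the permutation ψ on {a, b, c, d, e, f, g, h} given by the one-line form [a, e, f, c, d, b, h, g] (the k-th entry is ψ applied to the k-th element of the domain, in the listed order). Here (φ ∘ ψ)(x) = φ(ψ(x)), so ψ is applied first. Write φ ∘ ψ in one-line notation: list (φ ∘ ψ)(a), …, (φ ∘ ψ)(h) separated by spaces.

Chase each element through ψ then φ: a → a → h; b → e → g; c → f → f; d → c → a; e → d → b; f → b → d; g → h → e; h → g → c.
So φ ∘ ψ in one-line form is h g f a b d e c.

h g f a b d e c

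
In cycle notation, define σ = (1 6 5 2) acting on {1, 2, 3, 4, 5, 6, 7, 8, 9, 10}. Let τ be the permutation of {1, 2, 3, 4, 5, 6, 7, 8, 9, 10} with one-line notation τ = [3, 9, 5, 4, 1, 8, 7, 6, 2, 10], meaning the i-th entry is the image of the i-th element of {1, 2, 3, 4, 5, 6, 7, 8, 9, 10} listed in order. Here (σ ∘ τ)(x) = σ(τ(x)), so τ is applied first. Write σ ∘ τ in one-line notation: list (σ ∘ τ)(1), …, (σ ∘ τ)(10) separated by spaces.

3 9 2 4 6 8 7 5 1 10

Chase each element through τ then σ: 1 → 3 → 3; 2 → 9 → 9; 3 → 5 → 2; 4 → 4 → 4; 5 → 1 → 6; 6 → 8 → 8; 7 → 7 → 7; 8 → 6 → 5; 9 → 2 → 1; 10 → 10 → 10.
So σ ∘ τ in one-line form is 3 9 2 4 6 8 7 5 1 10.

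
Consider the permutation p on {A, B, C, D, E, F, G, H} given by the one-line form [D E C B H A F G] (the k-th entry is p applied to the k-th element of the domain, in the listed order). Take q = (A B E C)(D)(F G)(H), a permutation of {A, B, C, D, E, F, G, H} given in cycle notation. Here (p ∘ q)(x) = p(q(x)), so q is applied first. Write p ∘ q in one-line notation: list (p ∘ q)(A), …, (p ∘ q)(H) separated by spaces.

(p ∘ q)(x) = p(q(x)). Computing each image: p(q(A)) = p(B) = E, p(q(B)) = p(E) = H, p(q(C)) = p(A) = D, p(q(D)) = p(D) = B, p(q(E)) = p(C) = C, p(q(F)) = p(G) = F, p(q(G)) = p(F) = A, p(q(H)) = p(H) = G.
Hence p ∘ q = [E H D B C F A G].

E H D B C F A G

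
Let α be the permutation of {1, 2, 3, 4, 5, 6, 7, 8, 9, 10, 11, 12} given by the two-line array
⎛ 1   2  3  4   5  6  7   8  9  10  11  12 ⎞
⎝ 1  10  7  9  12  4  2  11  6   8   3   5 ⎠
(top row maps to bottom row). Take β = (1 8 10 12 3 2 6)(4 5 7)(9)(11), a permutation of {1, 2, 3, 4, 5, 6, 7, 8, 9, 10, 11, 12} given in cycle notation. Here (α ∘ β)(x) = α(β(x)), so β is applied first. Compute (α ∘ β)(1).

11

β(1) = 8, then α(8) = 11; composing gives (α ∘ β)(1) = 11.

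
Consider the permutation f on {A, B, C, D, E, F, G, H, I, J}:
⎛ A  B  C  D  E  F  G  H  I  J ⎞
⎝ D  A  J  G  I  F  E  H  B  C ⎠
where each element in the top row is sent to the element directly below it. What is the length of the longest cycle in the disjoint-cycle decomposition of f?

Decomposing into disjoint cycles gives (A, D, G, E, I, B)(C, J); the longest has length 6.

6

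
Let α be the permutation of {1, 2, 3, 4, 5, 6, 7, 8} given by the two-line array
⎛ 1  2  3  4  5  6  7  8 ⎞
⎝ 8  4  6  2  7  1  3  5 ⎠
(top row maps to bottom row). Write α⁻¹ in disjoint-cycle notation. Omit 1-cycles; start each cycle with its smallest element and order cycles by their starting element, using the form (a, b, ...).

(1, 6, 3, 7, 5, 8)(2, 4)

First write α in disjoint cycles: (1, 8, 5, 7, 3, 6)(2, 4).
Reversing each cycle (and rotating so the smallest element leads) gives α⁻¹ = (1, 6, 3, 7, 5, 8)(2, 4).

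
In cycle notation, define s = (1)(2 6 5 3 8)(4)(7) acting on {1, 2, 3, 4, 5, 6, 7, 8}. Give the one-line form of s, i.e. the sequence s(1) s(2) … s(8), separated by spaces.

1 6 8 4 3 5 7 2

Reading each image from the cycles: 1↦1, 2↦6, 3↦8, 4↦4, 5↦3, 6↦5, 7↦7, 8↦2.
Listing these in domain order gives 1 6 8 4 3 5 7 2.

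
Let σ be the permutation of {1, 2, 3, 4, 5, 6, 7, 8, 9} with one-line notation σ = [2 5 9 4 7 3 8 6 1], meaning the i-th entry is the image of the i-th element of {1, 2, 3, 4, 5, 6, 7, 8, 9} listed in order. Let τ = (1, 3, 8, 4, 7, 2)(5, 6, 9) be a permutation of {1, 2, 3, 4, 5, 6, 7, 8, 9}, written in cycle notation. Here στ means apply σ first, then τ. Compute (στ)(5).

(στ)(5) = τ(σ(5)). σ(5) = 7, then τ(7) = 2. So (στ)(5) = 2.

2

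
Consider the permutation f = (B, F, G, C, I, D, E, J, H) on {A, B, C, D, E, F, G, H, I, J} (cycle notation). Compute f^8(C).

C lies in the 9-cycle (B, F, G, C, I, D, E, J, H).
Stepping 8 places around the cycle: C → I → D → E → J → H → B → F → G.

G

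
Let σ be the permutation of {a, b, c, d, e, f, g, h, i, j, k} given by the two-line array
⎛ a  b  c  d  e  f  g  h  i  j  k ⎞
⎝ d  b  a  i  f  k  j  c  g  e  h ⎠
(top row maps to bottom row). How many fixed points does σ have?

1

The fixed points (elements with σ(x) = x) are {b}, so there is 1.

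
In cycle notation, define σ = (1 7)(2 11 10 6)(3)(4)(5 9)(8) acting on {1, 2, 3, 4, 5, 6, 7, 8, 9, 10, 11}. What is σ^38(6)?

6 lies in the 4-cycle (2 11 10 6).
On a 4-cycle, σ^4 is the identity, so σ^38 = σ^2 there (38 ≡ 2 mod 4).
Advancing 2 steps from 6: 6 → 2 → 11.

11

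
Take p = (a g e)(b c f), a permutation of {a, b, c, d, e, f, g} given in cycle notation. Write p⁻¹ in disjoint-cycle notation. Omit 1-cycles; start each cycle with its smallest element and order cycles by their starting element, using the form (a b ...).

(a e g)(b f c)

If p sends a → b within a cycle, p⁻¹ sends b → a; equivalently, reverse each cycle.
After reversing and putting each cycle's least element first, p⁻¹ = (a e g)(b f c).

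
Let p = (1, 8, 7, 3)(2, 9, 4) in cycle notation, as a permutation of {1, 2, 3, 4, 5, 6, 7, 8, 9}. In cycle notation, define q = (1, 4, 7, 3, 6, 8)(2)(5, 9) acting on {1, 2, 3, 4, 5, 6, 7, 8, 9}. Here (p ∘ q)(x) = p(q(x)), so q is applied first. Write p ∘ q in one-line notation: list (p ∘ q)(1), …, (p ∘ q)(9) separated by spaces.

2 9 6 3 4 7 1 8 5

(p ∘ q)(x) = p(q(x)). Computing each image: p(q(1)) = p(4) = 2, p(q(2)) = p(2) = 9, p(q(3)) = p(6) = 6, p(q(4)) = p(7) = 3, p(q(5)) = p(9) = 4, p(q(6)) = p(8) = 7, p(q(7)) = p(3) = 1, p(q(8)) = p(1) = 8, p(q(9)) = p(5) = 5.
Hence p ∘ q = [2 9 6 3 4 7 1 8 5].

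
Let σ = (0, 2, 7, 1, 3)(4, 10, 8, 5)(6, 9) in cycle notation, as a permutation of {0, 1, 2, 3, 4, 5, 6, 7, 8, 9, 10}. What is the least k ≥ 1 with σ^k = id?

The cycle type of σ is (5, 4, 2).
The order is lcm(5, 4, 2) = 20.

20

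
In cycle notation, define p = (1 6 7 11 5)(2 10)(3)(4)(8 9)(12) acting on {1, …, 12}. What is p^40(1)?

1

1 lies in the 5-cycle (1 6 7 11 5).
On a 5-cycle, p^5 is the identity, so p^40 = p^0 there (40 ≡ 0 mod 5).
So p^40(1) = 1.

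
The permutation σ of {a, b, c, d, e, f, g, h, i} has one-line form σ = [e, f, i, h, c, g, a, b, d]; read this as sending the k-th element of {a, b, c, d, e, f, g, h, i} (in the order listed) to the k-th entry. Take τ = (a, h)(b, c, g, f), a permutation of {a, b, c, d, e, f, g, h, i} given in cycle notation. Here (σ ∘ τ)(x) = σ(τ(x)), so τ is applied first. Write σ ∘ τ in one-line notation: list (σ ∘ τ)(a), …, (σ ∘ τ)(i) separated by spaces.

b i a h c f g e d

(σ ∘ τ)(x) = σ(τ(x)). Computing each image: σ(τ(a)) = σ(h) = b, σ(τ(b)) = σ(c) = i, σ(τ(c)) = σ(g) = a, σ(τ(d)) = σ(d) = h, σ(τ(e)) = σ(e) = c, σ(τ(f)) = σ(b) = f, σ(τ(g)) = σ(f) = g, σ(τ(h)) = σ(a) = e, σ(τ(i)) = σ(i) = d.
Hence σ ∘ τ = [b i a h c f g e d].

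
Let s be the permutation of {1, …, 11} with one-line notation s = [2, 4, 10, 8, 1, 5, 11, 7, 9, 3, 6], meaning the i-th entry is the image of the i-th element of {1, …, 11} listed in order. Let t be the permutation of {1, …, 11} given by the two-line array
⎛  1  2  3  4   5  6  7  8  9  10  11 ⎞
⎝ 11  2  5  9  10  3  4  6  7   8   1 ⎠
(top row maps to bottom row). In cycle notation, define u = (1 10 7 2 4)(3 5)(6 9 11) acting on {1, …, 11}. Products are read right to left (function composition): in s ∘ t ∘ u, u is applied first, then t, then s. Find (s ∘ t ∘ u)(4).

Apply the permutations in order: u(4) = 1, then t(1) = 11, then s(11) = 6. So (s ∘ t ∘ u)(4) = 6.

6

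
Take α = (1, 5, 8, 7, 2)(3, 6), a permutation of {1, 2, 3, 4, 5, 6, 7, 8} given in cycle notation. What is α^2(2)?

5

2 lies in the 5-cycle (1, 5, 8, 7, 2).
Advancing 2 steps from 2: 2 → 1 → 5.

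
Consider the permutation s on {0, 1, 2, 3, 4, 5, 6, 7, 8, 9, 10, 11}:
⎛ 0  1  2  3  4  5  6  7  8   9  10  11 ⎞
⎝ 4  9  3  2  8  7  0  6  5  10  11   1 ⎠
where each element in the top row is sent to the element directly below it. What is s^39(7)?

Tracing 7 → 6 → … returns to 7 after 6 steps, so 7 lies in a 6-cycle (0 4 8 5 7 6).
Powers repeat with period 6 on this cycle, and 39 mod 6 = 3, so s^39(7) = s^3(7).
Stepping 3 places around the cycle: 7 → 6 → 0 → 4.

4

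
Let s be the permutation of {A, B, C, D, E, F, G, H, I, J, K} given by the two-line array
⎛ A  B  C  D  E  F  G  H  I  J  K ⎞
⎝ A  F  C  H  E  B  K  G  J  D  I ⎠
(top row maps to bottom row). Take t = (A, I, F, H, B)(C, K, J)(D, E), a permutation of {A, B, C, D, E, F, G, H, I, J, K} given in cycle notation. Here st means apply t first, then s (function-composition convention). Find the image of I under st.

B

t(I) = F, then s(F) = B; composing gives (st)(I) = B.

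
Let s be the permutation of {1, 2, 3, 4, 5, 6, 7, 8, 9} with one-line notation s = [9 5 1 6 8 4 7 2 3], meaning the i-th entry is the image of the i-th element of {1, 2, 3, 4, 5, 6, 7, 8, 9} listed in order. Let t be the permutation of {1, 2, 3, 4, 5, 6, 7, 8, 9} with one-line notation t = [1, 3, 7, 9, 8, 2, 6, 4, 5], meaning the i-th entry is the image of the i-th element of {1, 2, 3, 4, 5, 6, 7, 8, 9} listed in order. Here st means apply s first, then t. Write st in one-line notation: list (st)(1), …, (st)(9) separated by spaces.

(st)(x) = t(s(x)). Computing each image: t(s(1)) = t(9) = 5, t(s(2)) = t(5) = 8, t(s(3)) = t(1) = 1, t(s(4)) = t(6) = 2, t(s(5)) = t(8) = 4, t(s(6)) = t(4) = 9, t(s(7)) = t(7) = 6, t(s(8)) = t(2) = 3, t(s(9)) = t(3) = 7.
Hence st = [5 8 1 2 4 9 6 3 7].

5 8 1 2 4 9 6 3 7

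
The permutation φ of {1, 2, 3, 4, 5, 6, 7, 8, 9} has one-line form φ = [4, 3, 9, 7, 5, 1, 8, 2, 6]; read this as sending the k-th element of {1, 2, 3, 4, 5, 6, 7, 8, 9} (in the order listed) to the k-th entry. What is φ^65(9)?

6

Tracing 9 → 6 → … returns to 9 after 8 steps, so 9 lies in an 8-cycle (1 4 7 8 2 3 9 6).
Powers repeat with period 8 on this cycle, and 65 mod 8 = 1, so φ^65(9) = φ^1(9).
Advancing 1 step from 9: 9 → 6.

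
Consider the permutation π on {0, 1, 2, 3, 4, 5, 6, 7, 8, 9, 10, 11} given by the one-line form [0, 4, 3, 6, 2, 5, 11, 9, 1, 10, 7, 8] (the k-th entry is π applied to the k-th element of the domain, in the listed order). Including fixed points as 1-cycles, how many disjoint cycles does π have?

The cycle decomposition is (0)(1 4 2 3 6 11 8)(5)(7 9 10), which has 4 cycles (counting 1-cycles).

4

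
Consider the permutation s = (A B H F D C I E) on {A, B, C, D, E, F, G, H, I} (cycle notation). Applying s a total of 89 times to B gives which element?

H

B lies in the 8-cycle (A B H F D C I E).
Since the cycle has length 8, s^89 acts on it the same as s^1 (89 mod 8 = 1).
Advancing 1 step from B: B → H.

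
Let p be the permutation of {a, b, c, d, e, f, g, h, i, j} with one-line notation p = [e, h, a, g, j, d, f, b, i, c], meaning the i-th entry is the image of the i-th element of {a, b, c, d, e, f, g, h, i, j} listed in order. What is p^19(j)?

e

Tracing j → c → … returns to j after 4 steps, so j lies in a 4-cycle (a e j c).
On a 4-cycle, p^4 is the identity, so p^19 = p^3 there (19 ≡ 3 mod 4).
Stepping 3 places around the cycle: j → c → a → e.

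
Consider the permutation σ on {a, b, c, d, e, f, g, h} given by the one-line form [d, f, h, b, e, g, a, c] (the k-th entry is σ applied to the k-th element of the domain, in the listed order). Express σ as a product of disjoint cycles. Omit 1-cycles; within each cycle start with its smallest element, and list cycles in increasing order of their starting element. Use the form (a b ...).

Start at a and follow images: a → d → b → f → g → a, giving the cycle (a d b f g).
Continuing from each remaining unvisited element yields (a d b f g)(c h).

(a d b f g)(c h)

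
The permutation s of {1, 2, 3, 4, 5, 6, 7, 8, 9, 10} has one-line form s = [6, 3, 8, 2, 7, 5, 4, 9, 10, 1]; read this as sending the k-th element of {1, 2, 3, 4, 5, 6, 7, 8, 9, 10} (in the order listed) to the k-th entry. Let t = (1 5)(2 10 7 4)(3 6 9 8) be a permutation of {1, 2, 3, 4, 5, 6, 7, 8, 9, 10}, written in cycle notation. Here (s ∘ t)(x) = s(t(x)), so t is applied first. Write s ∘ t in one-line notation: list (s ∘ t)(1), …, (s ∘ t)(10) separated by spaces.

Chase each element through t then s: 1 → 5 → 7; 2 → 10 → 1; 3 → 6 → 5; 4 → 2 → 3; 5 → 1 → 6; 6 → 9 → 10; 7 → 4 → 2; 8 → 3 → 8; 9 → 8 → 9; 10 → 7 → 4.
So s ∘ t in one-line form is 7 1 5 3 6 10 2 8 9 4.

7 1 5 3 6 10 2 8 9 4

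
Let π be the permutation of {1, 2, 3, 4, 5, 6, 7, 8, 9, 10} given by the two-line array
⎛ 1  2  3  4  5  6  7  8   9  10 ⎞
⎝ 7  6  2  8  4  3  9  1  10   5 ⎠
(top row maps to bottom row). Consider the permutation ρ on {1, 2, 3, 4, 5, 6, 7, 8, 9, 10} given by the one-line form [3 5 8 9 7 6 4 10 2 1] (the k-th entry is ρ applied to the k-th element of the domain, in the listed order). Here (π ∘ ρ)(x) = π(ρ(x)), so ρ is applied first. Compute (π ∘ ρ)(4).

ρ(4) = 9, then π(9) = 10; composing gives (π ∘ ρ)(4) = 10.

10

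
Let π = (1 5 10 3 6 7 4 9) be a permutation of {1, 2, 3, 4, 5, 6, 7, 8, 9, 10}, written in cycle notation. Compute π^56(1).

1 lies in the 8-cycle (1 5 10 3 6 7 4 9).
Since the cycle has length 8, π^56 acts on it the same as π^0 (56 mod 8 = 0).
So π^56(1) = 1.

1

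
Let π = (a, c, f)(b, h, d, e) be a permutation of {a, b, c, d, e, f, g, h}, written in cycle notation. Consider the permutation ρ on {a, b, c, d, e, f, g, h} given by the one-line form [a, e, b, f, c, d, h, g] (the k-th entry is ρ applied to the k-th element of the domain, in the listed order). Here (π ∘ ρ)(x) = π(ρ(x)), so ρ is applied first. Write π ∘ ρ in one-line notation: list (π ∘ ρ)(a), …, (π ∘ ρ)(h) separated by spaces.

c b h a f e d g

(π ∘ ρ)(x) = π(ρ(x)). Computing each image: π(ρ(a)) = π(a) = c, π(ρ(b)) = π(e) = b, π(ρ(c)) = π(b) = h, π(ρ(d)) = π(f) = a, π(ρ(e)) = π(c) = f, π(ρ(f)) = π(d) = e, π(ρ(g)) = π(h) = d, π(ρ(h)) = π(g) = g.
Hence π ∘ ρ = [c b h a f e d g].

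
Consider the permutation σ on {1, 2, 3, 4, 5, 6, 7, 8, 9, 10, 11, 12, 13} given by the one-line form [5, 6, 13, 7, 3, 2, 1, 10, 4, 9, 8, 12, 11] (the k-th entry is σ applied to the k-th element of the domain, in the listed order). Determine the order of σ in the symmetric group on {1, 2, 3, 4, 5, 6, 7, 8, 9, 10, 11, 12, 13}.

10

The disjoint-cycle form of σ has cycle lengths 10, 2, 1.
Since disjoint cycles commute, ord(σ) = lcm(10, 2) = 10.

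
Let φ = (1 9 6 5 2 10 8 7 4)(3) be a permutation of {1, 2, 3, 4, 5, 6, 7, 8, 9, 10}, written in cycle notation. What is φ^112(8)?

8 lies in the 9-cycle (1 9 6 5 2 10 8 7 4).
Since the cycle has length 9, φ^112 acts on it the same as φ^4 (112 mod 9 = 4).
Stepping 4 places around the cycle: 8 → 7 → 4 → 1 → 9.

9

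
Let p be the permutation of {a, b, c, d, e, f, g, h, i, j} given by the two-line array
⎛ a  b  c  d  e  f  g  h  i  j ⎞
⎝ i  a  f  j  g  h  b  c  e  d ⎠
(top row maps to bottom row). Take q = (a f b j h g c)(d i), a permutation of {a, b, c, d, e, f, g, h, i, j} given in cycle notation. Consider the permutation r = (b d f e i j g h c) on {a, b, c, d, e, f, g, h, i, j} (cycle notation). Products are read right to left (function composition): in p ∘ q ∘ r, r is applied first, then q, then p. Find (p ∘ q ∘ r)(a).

h

(p ∘ q ∘ r)(a) = p(q(r(a))). r(a) = a, then q(a) = f, then p(f) = h, so the result is h.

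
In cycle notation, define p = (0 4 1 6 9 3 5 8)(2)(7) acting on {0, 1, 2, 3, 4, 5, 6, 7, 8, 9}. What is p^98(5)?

0

5 lies in the 8-cycle (0 4 1 6 9 3 5 8).
On an 8-cycle, p^8 is the identity, so p^98 = p^2 there (98 ≡ 2 mod 8).
Stepping 2 places around the cycle: 5 → 8 → 0.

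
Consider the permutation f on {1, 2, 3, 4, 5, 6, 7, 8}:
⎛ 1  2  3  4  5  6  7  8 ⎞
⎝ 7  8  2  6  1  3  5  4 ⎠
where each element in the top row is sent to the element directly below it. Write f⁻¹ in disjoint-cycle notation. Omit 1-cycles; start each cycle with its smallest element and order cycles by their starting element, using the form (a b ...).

The cycle decomposition of f is (1 7 5)(2 8 4 6 3).
The inverse reverses every cycle; in canonical form, f⁻¹ = (1 5 7)(2 3 6 4 8).

(1 5 7)(2 3 6 4 8)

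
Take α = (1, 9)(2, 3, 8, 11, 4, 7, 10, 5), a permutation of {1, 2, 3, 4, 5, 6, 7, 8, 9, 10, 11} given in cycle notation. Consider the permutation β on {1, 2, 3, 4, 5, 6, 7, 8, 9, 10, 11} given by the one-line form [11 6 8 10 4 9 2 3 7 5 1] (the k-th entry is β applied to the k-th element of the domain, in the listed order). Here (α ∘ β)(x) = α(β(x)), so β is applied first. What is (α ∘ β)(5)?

β(5) = 4, then α(4) = 7; composing gives (α ∘ β)(5) = 7.

7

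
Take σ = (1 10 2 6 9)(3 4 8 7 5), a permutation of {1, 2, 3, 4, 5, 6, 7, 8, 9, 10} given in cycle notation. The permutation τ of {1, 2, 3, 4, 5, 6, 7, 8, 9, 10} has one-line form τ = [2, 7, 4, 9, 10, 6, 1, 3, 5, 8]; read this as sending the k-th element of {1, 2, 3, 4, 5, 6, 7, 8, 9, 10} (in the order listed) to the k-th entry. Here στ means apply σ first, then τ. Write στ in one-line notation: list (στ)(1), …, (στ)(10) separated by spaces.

8 6 9 3 4 5 10 1 2 7

(στ)(x) = τ(σ(x)). Computing each image: τ(σ(1)) = τ(10) = 8, τ(σ(2)) = τ(6) = 6, τ(σ(3)) = τ(4) = 9, τ(σ(4)) = τ(8) = 3, τ(σ(5)) = τ(3) = 4, τ(σ(6)) = τ(9) = 5, τ(σ(7)) = τ(5) = 10, τ(σ(8)) = τ(7) = 1, τ(σ(9)) = τ(1) = 2, τ(σ(10)) = τ(2) = 7.
Hence στ = [8 6 9 3 4 5 10 1 2 7].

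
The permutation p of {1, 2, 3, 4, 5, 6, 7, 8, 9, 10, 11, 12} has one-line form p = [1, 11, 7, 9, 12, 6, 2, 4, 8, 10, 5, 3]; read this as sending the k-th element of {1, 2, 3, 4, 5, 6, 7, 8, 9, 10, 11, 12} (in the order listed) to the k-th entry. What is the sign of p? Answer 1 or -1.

-1

In disjoint-cycle form the cycle lengths are 6, 3, 1, 1, 1.
A cycle is odd iff its length is even; p has 1 even-length cycle, so sgn(p) = (−1)^1 and p is odd.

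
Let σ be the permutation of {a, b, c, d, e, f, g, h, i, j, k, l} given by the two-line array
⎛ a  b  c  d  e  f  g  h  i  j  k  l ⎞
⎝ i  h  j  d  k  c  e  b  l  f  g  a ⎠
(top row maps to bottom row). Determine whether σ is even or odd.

In disjoint-cycle form the cycle lengths are 3, 3, 3, 2, 1.
A cycle of length ℓ contributes ℓ−1 transpositions, so σ is a product of 2 + 2 + 2 + 1 = 7 transpositions — odd.

odd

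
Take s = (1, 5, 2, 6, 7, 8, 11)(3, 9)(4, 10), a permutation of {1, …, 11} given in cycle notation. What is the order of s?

The disjoint cycles have lengths 7, 2, 2.
Since disjoint cycles commute, ord(s) = lcm(7, 2, 2) = 14.

14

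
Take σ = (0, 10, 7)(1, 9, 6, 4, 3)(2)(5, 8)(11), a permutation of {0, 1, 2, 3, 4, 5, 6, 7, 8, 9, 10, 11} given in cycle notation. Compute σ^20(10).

0

10 lies in the 3-cycle (0, 10, 7).
Powers repeat with period 3 on this cycle, and 20 mod 3 = 2, so σ^20(10) = σ^2(10).
Stepping 2 places around the cycle: 10 → 7 → 0.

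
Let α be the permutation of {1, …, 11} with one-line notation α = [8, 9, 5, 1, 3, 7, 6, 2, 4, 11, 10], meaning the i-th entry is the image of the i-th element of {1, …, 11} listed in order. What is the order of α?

10

Decomposing into disjoint cycles gives cycle lengths 5, 2, 2, 2.
The order of α is the least common multiple of its cycle lengths: lcm(5, 2, 2, 2) = 10.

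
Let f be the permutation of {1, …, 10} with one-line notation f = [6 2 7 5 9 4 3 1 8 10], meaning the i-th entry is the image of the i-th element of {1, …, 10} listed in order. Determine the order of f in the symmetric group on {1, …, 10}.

6

Decomposing into disjoint cycles gives cycle lengths 6, 2, 1, 1.
The order is lcm(6, 2) = 6.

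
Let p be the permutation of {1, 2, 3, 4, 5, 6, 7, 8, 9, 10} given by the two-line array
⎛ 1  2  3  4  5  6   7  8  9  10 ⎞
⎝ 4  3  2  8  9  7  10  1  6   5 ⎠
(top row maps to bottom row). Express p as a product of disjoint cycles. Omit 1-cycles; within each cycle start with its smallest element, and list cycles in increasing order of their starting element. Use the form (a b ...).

Iterating p from 1 gives 1 → 4 → 8 → 1; that is the 3-cycle (1 4 8).
Repeating from the next unused element and collecting all non-trivial cycles gives (1 4 8)(2 3)(5 9 6 7 10).

(1 4 8)(2 3)(5 9 6 7 10)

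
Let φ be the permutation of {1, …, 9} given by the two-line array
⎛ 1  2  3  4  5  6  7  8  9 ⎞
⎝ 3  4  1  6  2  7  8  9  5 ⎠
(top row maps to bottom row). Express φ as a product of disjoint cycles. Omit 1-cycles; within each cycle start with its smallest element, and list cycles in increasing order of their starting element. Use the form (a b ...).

(1 3)(2 4 6 7 8 9 5)

From 1: 1 → 3 → 1, closing the cycle (1 3).
Repeating from the next unused element and collecting all non-trivial cycles gives (1 3)(2 4 6 7 8 9 5).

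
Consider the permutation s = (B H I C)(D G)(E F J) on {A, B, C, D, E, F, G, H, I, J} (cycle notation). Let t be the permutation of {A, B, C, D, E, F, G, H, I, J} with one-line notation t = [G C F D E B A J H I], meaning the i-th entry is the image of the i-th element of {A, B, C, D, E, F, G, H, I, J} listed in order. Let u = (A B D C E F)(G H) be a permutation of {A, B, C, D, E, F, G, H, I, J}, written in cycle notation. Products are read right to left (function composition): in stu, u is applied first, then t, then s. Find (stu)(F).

D

(stu)(F) = s(t(u(F))). u(F) = A, then t(A) = G, then s(G) = D, so the result is D.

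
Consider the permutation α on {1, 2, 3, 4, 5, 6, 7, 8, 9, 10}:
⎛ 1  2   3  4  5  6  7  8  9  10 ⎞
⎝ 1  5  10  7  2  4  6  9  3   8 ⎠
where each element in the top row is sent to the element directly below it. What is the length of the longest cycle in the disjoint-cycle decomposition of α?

Decomposing into disjoint cycles gives (2 5)(3 10 8 9)(4 7 6); the longest has length 4.

4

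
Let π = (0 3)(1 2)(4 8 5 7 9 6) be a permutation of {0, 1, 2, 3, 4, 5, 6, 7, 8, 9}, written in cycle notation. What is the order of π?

The cycle type of π is (6, 2, 2).
The order is lcm(6, 2, 2) = 6.

6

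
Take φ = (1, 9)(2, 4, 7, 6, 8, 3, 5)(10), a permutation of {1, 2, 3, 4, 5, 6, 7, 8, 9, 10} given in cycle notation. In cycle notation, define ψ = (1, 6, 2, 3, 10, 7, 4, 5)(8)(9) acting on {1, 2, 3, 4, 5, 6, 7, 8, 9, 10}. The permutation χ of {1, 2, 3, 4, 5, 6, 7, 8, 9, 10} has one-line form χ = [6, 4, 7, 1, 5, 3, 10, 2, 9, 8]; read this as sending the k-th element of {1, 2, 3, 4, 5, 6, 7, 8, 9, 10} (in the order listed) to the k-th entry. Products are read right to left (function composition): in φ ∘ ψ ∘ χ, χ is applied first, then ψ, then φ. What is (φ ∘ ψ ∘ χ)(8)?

Apply the permutations in order: χ(8) = 2, then ψ(2) = 3, then φ(3) = 5. So (φ ∘ ψ ∘ χ)(8) = 5.

5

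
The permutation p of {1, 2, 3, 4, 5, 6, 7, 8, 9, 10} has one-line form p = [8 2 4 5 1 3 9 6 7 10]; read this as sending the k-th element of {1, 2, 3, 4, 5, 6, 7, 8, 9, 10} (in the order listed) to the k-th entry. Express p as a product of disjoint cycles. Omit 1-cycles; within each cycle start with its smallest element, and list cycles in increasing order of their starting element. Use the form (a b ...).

Start at 1 and follow images: 1 → 8 → 6 → 3 → 4 → 5 → 1, giving the cycle (1 8 6 3 4 5).
Continuing from each remaining unvisited element yields (1 8 6 3 4 5)(7 9).

(1 8 6 3 4 5)(7 9)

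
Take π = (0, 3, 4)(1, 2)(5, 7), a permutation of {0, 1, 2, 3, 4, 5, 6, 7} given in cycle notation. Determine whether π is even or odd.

even

The cycle lengths are 3, 2, 2, 1.
A cycle is odd iff its length is even; π has 2 even-length cycles, so sgn(π) = (−1)^2 and π is even.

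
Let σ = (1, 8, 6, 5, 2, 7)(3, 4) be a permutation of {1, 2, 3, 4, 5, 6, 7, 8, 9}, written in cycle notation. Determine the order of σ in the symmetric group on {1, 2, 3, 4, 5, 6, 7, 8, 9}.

The cycle type of σ is (6, 2, 1).
The order is lcm(6, 2) = 6.

6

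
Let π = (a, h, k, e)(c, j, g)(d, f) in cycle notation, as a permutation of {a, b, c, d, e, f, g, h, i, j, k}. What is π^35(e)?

k

e lies in the 4-cycle (a, h, k, e).
Powers repeat with period 4 on this cycle, and 35 mod 4 = 3, so π^35(e) = π^3(e).
Stepping 3 places around the cycle: e → a → h → k.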